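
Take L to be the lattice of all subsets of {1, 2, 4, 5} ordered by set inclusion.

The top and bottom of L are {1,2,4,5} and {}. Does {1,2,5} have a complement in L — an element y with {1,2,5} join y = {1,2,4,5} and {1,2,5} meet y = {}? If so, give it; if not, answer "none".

Need y with {1,2,5} ∨ y = {1,2,4,5} and {1,2,5} ∧ y = {}.
Checking each element gives: {4}.

{4}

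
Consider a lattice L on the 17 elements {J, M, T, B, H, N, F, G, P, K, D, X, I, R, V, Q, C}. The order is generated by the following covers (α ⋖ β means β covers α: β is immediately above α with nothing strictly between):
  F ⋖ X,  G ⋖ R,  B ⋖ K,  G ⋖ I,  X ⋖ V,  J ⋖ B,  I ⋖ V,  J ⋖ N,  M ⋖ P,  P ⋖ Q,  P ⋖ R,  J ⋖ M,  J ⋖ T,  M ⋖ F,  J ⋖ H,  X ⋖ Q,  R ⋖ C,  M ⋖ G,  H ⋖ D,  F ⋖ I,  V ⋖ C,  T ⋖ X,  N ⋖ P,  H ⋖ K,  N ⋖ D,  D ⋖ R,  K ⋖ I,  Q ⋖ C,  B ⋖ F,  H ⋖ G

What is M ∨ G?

G

Common upper bounds of {M, G}: C, G, I, R, V.
The least among these is G.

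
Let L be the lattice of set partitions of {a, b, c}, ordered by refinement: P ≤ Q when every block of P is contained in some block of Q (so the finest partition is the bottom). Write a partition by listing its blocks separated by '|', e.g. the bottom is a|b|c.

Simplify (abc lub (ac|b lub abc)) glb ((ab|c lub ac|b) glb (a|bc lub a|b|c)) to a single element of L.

a|bc

ac|b ∨ abc = abc
abc ∨ abc = abc
ab|c ∨ ac|b = abc
a|bc ∨ a|b|c = a|bc
abc ∧ a|bc = a|bc
abc ∧ a|bc = a|bc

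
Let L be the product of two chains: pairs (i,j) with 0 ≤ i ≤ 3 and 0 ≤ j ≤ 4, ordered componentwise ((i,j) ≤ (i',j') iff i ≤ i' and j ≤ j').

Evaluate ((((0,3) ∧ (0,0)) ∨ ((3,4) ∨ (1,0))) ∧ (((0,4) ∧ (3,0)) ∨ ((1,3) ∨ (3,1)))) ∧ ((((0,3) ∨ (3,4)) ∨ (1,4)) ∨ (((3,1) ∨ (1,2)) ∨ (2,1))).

(3,3)

(0,3) ∧ (0,0) = (0,0)
(3,4) ∨ (1,0) = (3,4)
(0,0) ∨ (3,4) = (3,4)
(0,4) ∧ (3,0) = (0,0)
(1,3) ∨ (3,1) = (3,3)
(0,0) ∨ (3,3) = (3,3)
(3,4) ∧ (3,3) = (3,3)
(0,3) ∨ (3,4) = (3,4)
(3,4) ∨ (1,4) = (3,4)
(3,1) ∨ (1,2) = (3,2)
(3,2) ∨ (2,1) = (3,2)
(3,4) ∨ (3,2) = (3,4)
(3,3) ∧ (3,4) = (3,3)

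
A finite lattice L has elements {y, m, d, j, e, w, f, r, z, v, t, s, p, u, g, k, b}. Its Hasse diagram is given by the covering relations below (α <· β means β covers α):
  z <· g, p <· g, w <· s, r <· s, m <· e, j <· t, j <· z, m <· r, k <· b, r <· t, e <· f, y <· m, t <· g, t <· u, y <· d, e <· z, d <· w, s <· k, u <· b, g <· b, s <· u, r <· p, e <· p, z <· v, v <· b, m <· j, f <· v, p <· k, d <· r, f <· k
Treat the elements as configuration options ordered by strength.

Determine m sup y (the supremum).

Common upper bounds of {m, y}: b, e, f, g, j, k, m, p, r, s, t, u, v, z.
The least among these is m.

m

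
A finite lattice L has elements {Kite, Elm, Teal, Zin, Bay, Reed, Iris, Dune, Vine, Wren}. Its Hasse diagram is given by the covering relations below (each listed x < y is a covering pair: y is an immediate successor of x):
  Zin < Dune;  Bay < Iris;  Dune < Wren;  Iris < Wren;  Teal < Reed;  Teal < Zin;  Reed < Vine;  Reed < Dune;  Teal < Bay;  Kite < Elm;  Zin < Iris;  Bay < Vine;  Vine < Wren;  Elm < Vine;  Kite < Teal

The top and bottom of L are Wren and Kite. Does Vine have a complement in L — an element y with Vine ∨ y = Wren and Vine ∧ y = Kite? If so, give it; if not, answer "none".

For every candidate y, either Vine ∨ y ≠ Wren or Vine ∧ y ≠ Kite; no complement exists.

none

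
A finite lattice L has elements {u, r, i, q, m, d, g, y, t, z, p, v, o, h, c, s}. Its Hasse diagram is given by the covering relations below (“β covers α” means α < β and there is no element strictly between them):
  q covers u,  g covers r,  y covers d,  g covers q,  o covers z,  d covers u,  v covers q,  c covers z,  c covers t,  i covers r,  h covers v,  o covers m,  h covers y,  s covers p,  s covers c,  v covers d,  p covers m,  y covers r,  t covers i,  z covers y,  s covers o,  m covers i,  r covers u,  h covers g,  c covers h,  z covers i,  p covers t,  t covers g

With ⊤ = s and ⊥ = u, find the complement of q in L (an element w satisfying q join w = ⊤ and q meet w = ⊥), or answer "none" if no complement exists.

Need w with q ∨ w = s and q ∧ w = u.
Checking each element gives: o.

o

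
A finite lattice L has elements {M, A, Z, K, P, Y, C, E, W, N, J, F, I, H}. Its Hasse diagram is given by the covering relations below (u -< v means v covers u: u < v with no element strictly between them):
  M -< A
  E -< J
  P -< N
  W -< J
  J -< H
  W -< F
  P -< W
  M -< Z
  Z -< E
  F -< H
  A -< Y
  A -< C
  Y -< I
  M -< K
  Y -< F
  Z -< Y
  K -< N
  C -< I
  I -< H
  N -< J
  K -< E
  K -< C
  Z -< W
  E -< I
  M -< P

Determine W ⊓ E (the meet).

Z

Common lower bounds of {W, E}: M, Z.
The greatest among these is Z.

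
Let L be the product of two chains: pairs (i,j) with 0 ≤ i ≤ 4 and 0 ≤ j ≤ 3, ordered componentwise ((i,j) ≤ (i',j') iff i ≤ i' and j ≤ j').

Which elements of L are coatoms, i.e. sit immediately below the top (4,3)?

The coatoms are exactly the elements covered by (4,3): (3,3), (4,2).

(3,3), (4,2)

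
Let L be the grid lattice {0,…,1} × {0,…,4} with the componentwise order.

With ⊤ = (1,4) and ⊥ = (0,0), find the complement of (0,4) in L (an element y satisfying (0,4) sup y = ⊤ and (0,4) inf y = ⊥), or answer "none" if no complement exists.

(1,0)

Need y with (0,4) ∨ y = (1,4) and (0,4) ∧ y = (0,0).
Checking each element gives: (1,0).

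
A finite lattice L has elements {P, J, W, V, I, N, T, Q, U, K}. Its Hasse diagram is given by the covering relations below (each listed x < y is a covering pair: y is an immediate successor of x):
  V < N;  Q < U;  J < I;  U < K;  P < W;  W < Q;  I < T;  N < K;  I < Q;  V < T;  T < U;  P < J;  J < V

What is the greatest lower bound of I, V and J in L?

Common lower bounds of {I, V, J}: J, P.
The greatest among these is J.

J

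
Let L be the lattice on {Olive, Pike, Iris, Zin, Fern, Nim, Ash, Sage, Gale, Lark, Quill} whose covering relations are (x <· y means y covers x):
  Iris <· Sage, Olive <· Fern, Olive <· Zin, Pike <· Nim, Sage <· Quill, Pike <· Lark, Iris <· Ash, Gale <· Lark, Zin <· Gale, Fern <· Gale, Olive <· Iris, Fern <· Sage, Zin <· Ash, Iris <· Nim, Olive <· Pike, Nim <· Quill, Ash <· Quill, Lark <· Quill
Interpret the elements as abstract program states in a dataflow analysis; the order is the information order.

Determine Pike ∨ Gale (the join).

Common upper bounds of {Pike, Gale}: Lark, Quill.
The least among these is Lark.

Lark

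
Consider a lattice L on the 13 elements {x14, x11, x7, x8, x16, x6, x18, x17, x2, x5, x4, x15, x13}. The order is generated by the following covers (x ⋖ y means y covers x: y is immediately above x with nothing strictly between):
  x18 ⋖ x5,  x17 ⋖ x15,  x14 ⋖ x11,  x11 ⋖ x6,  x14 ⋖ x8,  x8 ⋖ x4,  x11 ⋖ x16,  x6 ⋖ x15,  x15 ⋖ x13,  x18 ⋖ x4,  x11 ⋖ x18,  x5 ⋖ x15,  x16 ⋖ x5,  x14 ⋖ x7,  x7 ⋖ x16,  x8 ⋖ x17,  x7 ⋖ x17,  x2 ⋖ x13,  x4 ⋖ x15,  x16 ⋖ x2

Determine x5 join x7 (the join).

x5

Common upper bounds of {x5, x7}: x13, x15, x5.
The least among these is x5.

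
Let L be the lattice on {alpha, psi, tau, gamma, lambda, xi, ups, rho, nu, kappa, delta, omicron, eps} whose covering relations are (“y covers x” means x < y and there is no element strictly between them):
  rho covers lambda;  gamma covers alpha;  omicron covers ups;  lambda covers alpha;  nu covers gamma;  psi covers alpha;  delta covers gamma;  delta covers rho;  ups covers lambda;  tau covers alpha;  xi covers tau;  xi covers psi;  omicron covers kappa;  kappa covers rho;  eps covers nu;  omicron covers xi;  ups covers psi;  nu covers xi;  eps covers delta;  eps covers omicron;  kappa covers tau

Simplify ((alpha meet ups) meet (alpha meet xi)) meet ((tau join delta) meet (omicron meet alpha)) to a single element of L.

alpha

alpha ∧ ups = alpha
alpha ∧ xi = alpha
alpha ∧ alpha = alpha
tau ∨ delta = eps
omicron ∧ alpha = alpha
eps ∧ alpha = alpha
alpha ∧ alpha = alpha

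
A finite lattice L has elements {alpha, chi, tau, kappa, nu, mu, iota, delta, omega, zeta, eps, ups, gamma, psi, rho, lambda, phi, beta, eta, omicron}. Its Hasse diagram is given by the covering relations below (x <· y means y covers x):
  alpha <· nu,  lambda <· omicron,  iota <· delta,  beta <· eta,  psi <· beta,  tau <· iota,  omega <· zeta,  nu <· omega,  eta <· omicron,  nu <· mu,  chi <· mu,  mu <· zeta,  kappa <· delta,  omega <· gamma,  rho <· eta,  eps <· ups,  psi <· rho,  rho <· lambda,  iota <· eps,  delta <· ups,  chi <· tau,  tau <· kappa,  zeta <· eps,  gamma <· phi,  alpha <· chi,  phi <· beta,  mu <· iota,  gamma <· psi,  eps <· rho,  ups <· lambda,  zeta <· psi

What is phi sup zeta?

beta

Common upper bounds of {phi, zeta}: beta, eta, omicron.
The least among these is beta.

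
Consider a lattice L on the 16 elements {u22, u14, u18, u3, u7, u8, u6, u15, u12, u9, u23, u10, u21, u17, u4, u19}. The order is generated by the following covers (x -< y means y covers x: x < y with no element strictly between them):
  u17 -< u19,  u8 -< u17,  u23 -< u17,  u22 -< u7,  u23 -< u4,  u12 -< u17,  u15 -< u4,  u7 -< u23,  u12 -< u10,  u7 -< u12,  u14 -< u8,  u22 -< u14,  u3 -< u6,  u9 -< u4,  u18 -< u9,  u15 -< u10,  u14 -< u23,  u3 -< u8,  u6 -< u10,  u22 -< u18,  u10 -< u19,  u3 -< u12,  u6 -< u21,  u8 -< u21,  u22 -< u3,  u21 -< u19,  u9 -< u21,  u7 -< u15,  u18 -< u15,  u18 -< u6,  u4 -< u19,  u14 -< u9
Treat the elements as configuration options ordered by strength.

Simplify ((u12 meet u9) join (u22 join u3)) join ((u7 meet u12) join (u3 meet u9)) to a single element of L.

u12 ∧ u9 = u22
u22 ∨ u3 = u3
u22 ∨ u3 = u3
u7 ∧ u12 = u7
u3 ∧ u9 = u22
u7 ∨ u22 = u7
u3 ∨ u7 = u12

u12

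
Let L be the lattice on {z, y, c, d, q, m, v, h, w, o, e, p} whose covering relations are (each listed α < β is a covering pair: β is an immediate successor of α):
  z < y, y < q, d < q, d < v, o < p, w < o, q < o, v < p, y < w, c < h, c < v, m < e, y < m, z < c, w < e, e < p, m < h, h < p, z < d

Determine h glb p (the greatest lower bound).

Common lower bounds of {h, p}: c, h, m, y, z.
The greatest among these is h.

h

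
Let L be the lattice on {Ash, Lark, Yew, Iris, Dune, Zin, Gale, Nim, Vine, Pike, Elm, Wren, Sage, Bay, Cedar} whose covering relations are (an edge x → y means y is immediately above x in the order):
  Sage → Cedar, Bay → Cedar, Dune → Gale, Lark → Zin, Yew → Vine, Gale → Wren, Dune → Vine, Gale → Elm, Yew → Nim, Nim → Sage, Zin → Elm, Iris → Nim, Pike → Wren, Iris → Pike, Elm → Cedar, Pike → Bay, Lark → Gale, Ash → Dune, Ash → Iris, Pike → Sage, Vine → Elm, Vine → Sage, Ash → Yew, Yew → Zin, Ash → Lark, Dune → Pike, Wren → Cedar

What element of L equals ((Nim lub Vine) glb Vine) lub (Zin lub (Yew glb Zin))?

Elm

Nim ∨ Vine = Sage
Sage ∧ Vine = Vine
Yew ∧ Zin = Yew
Zin ∨ Yew = Zin
Vine ∨ Zin = Elm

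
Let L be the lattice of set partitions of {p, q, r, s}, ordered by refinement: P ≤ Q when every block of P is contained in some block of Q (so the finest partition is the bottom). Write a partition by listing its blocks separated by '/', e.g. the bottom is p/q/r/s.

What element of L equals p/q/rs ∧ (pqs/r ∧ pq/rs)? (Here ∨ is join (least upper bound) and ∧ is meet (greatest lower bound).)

pqs/r ∧ pq/rs = pq/r/s
p/q/rs ∧ pq/r/s = p/q/r/s

p/q/r/s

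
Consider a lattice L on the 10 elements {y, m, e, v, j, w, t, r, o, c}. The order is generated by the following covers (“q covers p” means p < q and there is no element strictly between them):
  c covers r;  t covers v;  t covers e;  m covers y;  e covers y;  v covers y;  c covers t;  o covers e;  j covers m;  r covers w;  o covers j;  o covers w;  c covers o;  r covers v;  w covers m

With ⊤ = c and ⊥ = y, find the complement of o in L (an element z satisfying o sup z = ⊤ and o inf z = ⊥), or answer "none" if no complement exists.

Need z with o ∨ z = c and o ∧ z = y.
Checking each element gives: v.

v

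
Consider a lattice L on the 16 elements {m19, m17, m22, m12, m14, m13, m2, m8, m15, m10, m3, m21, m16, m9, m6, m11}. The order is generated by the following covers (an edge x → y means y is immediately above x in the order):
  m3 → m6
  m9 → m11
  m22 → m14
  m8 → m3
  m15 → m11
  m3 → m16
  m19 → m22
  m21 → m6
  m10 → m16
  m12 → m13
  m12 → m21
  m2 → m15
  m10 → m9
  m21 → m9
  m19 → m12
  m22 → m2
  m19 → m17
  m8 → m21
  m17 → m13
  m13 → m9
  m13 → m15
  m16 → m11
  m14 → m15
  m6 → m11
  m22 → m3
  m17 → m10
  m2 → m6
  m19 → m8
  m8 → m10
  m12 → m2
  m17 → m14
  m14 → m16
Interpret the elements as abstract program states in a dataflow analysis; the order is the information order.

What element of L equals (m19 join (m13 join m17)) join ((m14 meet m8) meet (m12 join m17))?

m13 ∨ m17 = m13
m19 ∨ m13 = m13
m14 ∧ m8 = m19
m12 ∨ m17 = m13
m19 ∧ m13 = m19
m13 ∨ m19 = m13

m13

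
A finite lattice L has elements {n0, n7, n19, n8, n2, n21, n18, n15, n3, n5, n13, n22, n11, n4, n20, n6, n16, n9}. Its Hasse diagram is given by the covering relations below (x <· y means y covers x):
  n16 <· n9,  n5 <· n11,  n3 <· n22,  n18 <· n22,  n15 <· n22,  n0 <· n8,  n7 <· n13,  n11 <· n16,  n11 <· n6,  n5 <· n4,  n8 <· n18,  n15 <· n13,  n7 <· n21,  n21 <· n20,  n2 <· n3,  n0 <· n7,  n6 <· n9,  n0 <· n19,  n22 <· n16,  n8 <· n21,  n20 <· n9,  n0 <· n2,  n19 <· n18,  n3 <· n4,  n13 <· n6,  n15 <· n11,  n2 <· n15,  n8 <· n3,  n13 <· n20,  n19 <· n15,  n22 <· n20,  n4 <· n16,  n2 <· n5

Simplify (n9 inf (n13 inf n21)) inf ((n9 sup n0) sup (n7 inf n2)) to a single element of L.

n13 ∧ n21 = n7
n9 ∧ n7 = n7
n9 ∨ n0 = n9
n7 ∧ n2 = n0
n9 ∨ n0 = n9
n7 ∧ n9 = n7

n7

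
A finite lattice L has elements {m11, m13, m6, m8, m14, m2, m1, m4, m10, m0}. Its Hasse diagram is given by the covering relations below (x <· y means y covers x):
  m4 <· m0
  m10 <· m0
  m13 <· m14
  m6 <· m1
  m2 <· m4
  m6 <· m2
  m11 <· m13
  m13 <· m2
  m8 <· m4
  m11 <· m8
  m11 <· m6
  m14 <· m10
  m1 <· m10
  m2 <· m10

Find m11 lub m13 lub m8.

m4

Common upper bounds of {m11, m13, m8}: m0, m4.
The least among these is m4.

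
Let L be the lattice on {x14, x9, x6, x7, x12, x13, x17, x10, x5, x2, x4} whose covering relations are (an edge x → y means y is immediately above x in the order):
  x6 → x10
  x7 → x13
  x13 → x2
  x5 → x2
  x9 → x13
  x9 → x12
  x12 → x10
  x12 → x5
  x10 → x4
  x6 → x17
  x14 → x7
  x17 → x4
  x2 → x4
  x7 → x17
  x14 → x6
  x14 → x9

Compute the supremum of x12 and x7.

x2

Common upper bounds of {x12, x7}: x2, x4.
The least among these is x2.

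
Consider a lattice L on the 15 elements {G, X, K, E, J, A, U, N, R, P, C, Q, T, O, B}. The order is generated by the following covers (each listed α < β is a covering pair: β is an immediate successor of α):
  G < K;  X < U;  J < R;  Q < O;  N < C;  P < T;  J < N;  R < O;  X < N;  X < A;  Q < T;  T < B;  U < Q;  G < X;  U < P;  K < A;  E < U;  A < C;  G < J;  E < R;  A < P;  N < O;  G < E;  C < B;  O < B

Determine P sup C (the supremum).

Common upper bounds of {P, C}: B.
The least among these is B.

B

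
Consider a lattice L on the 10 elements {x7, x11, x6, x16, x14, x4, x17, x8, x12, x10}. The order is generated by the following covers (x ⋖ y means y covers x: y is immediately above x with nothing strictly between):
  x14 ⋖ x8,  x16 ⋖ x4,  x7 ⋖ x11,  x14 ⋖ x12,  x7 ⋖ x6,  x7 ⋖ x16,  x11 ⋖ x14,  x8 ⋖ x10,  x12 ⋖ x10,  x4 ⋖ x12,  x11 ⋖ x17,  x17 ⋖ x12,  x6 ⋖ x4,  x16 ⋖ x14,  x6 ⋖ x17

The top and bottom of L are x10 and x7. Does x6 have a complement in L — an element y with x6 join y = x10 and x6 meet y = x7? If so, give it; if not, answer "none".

Need y with x6 ∨ y = x10 and x6 ∧ y = x7.
Checking each element gives: x8.

x8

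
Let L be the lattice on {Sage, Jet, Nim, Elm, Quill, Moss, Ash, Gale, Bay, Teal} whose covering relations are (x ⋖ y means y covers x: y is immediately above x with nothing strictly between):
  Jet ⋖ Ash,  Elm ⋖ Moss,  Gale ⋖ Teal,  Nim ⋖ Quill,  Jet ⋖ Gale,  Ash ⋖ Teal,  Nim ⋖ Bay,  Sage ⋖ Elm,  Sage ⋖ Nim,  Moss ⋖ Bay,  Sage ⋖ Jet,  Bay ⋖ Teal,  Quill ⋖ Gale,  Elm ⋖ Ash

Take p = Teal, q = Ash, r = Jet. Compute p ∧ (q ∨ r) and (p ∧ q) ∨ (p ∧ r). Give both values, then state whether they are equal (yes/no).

q ∨ r = Ash, so p ∧ (q ∨ r) = Teal ∧ Ash = Ash.
p ∧ q = Ash and p ∧ r = Jet, so (p ∧ q) ∨ (p ∧ r) = Ash ∨ Jet = Ash.
Equal: yes.

Ash; Ash; yes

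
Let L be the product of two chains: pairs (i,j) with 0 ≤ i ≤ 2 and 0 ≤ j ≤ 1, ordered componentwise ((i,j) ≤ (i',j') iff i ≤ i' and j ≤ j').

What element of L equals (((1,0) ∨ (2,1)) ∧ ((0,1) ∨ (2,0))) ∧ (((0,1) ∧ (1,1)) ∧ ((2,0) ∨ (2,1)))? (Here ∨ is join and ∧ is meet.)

(1,0) ∨ (2,1) = (2,1)
(0,1) ∨ (2,0) = (2,1)
(2,1) ∧ (2,1) = (2,1)
(0,1) ∧ (1,1) = (0,1)
(2,0) ∨ (2,1) = (2,1)
(0,1) ∧ (2,1) = (0,1)
(2,1) ∧ (0,1) = (0,1)

(0,1)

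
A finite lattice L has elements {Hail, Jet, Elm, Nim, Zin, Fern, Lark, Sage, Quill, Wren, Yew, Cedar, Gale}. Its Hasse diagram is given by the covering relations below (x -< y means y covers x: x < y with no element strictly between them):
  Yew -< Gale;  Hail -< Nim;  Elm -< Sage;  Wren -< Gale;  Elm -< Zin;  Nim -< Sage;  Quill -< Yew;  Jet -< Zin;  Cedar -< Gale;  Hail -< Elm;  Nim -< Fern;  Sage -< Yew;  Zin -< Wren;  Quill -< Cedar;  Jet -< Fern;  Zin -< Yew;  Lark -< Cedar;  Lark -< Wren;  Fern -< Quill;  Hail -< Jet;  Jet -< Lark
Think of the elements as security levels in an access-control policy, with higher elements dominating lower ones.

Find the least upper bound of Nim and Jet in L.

Common upper bounds of {Nim, Jet}: Cedar, Fern, Gale, Quill, Yew.
The least among these is Fern.

Fern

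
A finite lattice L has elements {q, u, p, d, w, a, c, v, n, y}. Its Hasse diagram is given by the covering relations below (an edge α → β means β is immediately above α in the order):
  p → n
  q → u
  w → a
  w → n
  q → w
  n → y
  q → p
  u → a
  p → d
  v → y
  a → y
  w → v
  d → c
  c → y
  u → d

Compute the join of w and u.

a

Common upper bounds of {w, u}: a, y.
The least among these is a.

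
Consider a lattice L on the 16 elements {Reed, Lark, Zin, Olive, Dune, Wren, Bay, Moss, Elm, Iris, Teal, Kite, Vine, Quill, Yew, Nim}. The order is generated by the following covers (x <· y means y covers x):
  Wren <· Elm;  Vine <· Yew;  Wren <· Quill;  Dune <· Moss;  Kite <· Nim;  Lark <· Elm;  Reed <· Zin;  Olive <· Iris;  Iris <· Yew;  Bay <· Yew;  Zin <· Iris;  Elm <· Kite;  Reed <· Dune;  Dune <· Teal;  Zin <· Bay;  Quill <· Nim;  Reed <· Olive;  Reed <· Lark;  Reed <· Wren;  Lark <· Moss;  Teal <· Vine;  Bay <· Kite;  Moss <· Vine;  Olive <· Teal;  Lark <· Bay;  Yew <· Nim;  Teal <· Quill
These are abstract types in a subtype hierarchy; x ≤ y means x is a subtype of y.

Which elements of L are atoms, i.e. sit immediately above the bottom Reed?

Dune, Lark, Olive, Wren, Zin

The atoms are exactly the elements that cover Reed: Dune, Lark, Olive, Wren, Zin.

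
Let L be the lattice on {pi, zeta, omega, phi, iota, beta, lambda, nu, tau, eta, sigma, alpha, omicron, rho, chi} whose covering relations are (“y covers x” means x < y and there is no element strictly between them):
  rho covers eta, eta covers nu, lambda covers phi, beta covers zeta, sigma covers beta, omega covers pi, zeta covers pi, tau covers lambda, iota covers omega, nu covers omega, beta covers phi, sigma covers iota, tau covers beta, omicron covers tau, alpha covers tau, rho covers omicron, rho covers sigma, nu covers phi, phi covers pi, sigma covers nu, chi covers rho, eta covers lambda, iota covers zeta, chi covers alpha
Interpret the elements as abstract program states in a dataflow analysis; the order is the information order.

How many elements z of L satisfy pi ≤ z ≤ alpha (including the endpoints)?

7

The interval [pi, alpha] = {alpha, beta, lambda, phi, pi, tau, zeta}, which has 7 elements.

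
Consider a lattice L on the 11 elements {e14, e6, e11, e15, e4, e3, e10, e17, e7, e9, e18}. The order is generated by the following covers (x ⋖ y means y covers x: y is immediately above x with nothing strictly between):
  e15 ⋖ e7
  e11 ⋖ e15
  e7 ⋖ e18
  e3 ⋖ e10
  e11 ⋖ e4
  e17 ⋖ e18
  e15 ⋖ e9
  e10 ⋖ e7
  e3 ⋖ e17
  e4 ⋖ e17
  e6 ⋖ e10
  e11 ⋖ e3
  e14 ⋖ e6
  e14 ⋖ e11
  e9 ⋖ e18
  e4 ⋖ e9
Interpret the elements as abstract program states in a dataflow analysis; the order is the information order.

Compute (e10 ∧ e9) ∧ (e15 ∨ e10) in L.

e10 ∧ e9 = e11
e15 ∨ e10 = e7
e11 ∧ e7 = e11

e11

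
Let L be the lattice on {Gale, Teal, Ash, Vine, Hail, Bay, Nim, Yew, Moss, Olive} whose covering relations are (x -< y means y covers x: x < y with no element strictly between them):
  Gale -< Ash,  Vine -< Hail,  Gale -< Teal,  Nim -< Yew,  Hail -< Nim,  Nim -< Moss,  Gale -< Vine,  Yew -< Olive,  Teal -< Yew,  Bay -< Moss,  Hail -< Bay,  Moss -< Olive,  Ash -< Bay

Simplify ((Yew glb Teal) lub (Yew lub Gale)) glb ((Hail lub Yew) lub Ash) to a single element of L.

Yew

Yew ∧ Teal = Teal
Yew ∨ Gale = Yew
Teal ∨ Yew = Yew
Hail ∨ Yew = Yew
Yew ∨ Ash = Olive
Yew ∧ Olive = Yew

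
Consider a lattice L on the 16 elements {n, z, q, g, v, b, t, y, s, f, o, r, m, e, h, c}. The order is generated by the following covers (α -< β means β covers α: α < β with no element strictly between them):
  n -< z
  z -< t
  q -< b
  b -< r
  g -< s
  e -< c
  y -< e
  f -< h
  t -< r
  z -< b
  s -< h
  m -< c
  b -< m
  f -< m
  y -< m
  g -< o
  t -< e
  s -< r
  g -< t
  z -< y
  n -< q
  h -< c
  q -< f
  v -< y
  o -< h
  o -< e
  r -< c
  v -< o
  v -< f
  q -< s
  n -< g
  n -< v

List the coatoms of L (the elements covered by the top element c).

e, h, m, r

The coatoms are exactly the elements covered by c: e, h, m, r.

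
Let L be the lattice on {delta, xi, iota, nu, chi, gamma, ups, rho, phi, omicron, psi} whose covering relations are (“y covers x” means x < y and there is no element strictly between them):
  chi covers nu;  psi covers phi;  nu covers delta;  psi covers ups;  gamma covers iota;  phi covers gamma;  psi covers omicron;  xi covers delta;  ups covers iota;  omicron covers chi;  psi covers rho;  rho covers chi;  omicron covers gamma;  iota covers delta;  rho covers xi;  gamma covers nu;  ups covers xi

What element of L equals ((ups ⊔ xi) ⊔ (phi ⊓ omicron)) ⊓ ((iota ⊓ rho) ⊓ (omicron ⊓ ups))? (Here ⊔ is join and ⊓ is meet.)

delta

ups ∨ xi = ups
phi ∧ omicron = gamma
ups ∨ gamma = psi
iota ∧ rho = delta
omicron ∧ ups = iota
delta ∧ iota = delta
psi ∧ delta = delta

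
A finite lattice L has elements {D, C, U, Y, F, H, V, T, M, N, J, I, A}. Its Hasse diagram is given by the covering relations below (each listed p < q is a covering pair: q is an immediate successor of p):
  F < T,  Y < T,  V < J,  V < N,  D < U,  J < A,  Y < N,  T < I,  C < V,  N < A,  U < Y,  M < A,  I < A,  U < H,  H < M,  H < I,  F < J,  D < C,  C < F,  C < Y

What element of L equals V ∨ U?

V ∨ U = N

N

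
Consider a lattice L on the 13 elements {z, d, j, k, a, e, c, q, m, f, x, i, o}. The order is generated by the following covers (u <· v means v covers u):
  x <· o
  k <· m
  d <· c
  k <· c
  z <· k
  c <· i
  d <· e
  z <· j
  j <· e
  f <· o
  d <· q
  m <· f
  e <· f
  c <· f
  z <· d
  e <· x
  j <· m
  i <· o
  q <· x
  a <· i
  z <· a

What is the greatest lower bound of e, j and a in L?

Common lower bounds of {e, j, a}: z.
The greatest among these is z.

z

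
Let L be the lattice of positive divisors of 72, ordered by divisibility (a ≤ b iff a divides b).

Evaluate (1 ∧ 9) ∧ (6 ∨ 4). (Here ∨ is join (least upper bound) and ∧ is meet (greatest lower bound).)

1

1 ∧ 9 = 1
6 ∨ 4 = 12
1 ∧ 12 = 1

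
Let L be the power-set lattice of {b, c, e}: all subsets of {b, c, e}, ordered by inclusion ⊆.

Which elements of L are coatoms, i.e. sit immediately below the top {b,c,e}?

{b,c}, {b,e}, {c,e}

The coatoms are exactly the elements covered by {b,c,e}: {b,c}, {b,e}, {c,e}.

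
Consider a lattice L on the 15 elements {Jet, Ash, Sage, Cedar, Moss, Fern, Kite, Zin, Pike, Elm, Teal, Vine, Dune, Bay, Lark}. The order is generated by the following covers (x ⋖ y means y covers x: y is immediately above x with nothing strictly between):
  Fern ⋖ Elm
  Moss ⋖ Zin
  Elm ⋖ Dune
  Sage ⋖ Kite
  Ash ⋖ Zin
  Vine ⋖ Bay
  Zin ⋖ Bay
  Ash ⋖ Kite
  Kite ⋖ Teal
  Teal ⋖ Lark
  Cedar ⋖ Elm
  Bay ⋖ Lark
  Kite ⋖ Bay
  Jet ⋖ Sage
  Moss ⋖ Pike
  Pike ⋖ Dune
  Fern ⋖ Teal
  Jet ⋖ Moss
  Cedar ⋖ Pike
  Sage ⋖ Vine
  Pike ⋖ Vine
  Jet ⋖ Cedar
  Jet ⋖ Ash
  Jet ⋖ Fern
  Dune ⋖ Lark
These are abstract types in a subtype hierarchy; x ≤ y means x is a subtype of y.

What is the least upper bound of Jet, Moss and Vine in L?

Vine

Common upper bounds of {Jet, Moss, Vine}: Bay, Lark, Vine.
The least among these is Vine.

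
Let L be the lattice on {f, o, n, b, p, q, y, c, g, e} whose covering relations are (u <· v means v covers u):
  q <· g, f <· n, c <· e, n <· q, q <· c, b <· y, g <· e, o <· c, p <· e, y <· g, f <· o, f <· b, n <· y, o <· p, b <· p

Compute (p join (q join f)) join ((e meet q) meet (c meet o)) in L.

q ∨ f = q
p ∨ q = e
e ∧ q = q
c ∧ o = o
q ∧ o = f
e ∨ f = e

e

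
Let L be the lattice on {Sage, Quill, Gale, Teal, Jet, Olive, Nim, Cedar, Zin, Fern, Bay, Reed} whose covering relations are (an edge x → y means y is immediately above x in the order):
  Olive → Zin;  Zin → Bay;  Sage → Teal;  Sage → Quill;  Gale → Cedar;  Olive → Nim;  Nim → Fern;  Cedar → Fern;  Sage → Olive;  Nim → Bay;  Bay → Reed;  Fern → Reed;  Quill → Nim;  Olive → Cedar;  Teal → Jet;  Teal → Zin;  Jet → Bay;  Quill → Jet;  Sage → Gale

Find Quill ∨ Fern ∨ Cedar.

Common upper bounds of {Quill, Fern, Cedar}: Fern, Reed.
The least among these is Fern.

Fern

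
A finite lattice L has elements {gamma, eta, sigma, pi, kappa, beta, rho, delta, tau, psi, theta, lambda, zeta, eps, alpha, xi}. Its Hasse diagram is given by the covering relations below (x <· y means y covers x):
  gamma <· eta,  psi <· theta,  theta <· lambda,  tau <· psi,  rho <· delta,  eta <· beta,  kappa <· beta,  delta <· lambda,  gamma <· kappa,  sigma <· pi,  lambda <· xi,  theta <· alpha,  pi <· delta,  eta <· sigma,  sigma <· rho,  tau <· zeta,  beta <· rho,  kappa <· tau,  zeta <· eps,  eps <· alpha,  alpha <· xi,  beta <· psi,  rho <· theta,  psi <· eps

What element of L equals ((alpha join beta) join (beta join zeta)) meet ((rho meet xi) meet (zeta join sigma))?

alpha ∨ beta = alpha
beta ∨ zeta = eps
alpha ∨ eps = alpha
rho ∧ xi = rho
zeta ∨ sigma = alpha
rho ∧ alpha = rho
alpha ∧ rho = rho

rho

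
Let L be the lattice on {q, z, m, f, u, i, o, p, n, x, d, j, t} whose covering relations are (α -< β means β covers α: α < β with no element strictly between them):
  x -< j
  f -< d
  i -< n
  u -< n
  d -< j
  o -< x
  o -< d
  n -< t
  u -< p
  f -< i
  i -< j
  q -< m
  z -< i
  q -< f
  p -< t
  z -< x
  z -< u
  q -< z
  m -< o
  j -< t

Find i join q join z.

Common upper bounds of {i, q, z}: i, j, n, t.
The least among these is i.

i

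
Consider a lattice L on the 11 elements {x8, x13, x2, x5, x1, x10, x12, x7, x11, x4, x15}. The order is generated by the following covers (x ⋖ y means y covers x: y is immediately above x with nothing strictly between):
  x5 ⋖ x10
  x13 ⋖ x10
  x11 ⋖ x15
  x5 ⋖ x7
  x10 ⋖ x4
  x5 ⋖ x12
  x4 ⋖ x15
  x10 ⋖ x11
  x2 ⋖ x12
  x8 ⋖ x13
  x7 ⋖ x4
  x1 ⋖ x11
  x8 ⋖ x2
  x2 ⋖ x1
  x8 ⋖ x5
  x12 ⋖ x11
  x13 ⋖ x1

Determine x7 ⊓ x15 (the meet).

Common lower bounds of {x7, x15}: x5, x7, x8.
The greatest among these is x7.

x7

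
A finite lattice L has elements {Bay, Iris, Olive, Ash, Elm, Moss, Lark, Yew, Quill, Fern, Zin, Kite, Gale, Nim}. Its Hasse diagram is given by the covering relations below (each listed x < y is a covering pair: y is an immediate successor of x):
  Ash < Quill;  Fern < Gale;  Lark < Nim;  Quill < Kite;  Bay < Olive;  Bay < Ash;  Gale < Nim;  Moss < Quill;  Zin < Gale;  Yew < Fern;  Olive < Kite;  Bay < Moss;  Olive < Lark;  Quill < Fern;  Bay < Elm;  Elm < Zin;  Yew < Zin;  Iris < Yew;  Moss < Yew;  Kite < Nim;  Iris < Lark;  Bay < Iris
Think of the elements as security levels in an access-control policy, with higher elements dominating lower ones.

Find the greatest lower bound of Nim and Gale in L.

Gale

Common lower bounds of {Nim, Gale}: Ash, Bay, Elm, Fern, Gale, Iris, Moss, Quill, Yew, Zin.
The greatest among these is Gale.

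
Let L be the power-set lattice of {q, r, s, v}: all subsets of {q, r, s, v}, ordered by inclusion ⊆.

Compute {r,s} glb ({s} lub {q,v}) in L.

{s} ∨ {q,v} = {q,s,v}
{r,s} ∧ {q,s,v} = {s}

{s}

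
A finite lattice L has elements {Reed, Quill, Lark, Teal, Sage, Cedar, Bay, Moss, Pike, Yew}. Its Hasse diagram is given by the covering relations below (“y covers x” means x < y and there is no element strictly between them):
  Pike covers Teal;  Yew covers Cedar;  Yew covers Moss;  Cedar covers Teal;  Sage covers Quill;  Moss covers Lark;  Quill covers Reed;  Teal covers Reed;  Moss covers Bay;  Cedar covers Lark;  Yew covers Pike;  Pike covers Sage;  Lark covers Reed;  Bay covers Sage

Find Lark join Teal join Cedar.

Common upper bounds of {Lark, Teal, Cedar}: Cedar, Yew.
The least among these is Cedar.

Cedar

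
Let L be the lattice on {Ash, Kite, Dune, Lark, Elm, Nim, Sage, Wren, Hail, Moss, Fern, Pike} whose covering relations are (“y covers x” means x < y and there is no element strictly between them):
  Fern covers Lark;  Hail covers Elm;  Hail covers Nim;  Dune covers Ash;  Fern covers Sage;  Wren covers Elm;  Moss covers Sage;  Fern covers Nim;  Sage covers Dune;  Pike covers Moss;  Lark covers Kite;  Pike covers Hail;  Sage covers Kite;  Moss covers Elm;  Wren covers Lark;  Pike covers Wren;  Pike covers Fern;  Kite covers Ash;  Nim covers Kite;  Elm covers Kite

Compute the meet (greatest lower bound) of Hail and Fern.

Nim

Common lower bounds of {Hail, Fern}: Ash, Kite, Nim.
The greatest among these is Nim.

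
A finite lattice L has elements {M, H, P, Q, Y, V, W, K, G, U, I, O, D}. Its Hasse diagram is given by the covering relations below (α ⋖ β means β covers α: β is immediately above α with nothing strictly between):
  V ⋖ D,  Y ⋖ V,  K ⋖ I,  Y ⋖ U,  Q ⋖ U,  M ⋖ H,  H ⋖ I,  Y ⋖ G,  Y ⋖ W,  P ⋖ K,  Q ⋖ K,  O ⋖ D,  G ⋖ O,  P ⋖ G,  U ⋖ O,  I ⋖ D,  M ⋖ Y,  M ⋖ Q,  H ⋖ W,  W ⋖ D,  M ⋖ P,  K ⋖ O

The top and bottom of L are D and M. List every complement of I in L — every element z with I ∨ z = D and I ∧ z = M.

V, Y

Need z with I ∨ z = D and I ∧ z = M.
Checking each element gives: V, Y.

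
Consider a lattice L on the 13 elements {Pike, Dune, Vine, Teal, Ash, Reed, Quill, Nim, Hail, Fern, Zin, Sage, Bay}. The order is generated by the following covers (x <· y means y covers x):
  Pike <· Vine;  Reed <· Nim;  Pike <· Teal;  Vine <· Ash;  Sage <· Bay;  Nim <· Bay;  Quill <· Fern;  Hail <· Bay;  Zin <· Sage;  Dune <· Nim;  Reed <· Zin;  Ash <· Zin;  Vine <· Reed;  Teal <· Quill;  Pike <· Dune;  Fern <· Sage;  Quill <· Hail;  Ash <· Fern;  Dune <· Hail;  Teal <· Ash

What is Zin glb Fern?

Common lower bounds of {Zin, Fern}: Ash, Pike, Teal, Vine.
The greatest among these is Ash.

Ash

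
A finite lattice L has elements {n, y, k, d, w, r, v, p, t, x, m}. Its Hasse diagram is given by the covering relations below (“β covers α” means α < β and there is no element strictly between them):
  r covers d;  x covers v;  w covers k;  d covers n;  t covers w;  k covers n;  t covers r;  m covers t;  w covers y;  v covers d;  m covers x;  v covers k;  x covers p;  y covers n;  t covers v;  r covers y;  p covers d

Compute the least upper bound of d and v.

v

Common upper bounds of {d, v}: m, t, v, x.
The least among these is v.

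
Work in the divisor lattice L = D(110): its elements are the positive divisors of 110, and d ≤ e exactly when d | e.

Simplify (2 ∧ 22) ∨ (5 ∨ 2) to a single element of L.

2 ∧ 22 = 2
5 ∨ 2 = 10
2 ∨ 10 = 10

10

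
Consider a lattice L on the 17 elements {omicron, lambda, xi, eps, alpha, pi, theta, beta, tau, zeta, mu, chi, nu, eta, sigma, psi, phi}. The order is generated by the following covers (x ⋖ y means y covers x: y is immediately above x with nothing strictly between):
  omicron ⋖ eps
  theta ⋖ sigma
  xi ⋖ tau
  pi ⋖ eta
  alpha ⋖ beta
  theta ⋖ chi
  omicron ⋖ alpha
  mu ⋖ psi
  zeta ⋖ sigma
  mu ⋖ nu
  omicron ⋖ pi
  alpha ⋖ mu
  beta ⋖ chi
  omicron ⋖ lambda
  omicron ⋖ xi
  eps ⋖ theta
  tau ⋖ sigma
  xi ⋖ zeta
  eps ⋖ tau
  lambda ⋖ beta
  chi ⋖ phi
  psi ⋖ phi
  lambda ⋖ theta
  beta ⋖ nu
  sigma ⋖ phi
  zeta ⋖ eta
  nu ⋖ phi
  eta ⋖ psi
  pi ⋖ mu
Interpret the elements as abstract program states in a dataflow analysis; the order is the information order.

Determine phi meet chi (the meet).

Common lower bounds of {phi, chi}: alpha, beta, chi, eps, lambda, omicron, theta.
The greatest among these is chi.

chi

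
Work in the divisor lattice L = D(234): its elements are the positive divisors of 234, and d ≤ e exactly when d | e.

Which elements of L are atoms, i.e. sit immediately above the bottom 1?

The atoms are exactly the elements that cover 1: 13, 2, 3.

13, 2, 3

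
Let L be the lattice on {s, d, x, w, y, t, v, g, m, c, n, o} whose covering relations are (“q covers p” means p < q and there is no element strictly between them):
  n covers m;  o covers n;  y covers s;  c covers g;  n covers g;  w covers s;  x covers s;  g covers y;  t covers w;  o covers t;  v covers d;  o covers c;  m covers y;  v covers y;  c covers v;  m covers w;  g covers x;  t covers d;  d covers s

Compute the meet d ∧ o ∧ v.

Common lower bounds of {d, o, v}: d, s.
The greatest among these is d.

d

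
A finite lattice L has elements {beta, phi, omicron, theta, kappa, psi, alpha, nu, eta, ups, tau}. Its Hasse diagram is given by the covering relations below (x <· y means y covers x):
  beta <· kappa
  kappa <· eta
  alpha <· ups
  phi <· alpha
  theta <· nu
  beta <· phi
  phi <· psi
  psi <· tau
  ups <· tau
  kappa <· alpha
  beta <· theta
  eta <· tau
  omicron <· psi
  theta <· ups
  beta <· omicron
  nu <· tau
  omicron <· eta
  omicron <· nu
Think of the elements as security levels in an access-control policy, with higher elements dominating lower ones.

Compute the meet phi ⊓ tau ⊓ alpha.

phi

Common lower bounds of {phi, tau, alpha}: beta, phi.
The greatest among these is phi.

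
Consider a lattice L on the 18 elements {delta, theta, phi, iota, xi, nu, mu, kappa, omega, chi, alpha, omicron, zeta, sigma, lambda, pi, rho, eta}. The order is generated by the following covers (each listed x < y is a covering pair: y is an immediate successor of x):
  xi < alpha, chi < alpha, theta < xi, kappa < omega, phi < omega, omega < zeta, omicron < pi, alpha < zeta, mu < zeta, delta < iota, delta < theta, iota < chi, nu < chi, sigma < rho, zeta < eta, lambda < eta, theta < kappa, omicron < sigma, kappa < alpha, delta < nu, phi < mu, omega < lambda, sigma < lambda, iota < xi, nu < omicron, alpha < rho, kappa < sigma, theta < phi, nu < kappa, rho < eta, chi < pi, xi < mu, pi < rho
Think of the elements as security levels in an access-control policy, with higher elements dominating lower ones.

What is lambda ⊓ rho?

Common lower bounds of {lambda, rho}: delta, kappa, nu, omicron, sigma, theta.
The greatest among these is sigma.

sigma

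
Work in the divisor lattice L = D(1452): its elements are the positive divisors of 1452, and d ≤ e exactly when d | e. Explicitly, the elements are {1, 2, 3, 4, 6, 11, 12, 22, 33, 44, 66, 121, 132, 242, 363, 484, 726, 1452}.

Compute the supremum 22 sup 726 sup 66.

In the divisibility order, the join is the least common multiple: lcm(22, 726, 66) = 726.

726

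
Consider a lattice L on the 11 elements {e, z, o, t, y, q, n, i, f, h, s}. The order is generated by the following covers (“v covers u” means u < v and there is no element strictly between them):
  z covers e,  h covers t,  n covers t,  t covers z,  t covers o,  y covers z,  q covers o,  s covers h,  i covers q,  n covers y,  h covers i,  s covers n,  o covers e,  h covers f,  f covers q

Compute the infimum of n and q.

o

Common lower bounds of {n, q}: e, o.
The greatest among these is o.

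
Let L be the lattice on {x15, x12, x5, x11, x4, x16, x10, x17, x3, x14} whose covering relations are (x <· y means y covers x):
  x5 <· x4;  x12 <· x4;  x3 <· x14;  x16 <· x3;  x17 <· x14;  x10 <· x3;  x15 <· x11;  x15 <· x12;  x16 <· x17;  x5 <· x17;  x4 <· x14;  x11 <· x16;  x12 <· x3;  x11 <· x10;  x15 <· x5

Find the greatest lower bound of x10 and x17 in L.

x11

Common lower bounds of {x10, x17}: x11, x15.
The greatest among these is x11.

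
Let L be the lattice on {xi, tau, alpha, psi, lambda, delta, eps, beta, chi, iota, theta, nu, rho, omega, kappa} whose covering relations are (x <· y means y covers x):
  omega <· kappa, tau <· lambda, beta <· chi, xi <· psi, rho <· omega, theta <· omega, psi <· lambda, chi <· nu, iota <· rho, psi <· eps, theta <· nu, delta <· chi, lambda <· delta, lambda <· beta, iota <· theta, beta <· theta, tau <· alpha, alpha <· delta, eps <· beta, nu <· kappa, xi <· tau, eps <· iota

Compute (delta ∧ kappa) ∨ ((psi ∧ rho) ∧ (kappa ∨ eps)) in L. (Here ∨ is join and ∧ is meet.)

delta ∧ kappa = delta
psi ∧ rho = psi
kappa ∨ eps = kappa
psi ∧ kappa = psi
delta ∨ psi = delta

delta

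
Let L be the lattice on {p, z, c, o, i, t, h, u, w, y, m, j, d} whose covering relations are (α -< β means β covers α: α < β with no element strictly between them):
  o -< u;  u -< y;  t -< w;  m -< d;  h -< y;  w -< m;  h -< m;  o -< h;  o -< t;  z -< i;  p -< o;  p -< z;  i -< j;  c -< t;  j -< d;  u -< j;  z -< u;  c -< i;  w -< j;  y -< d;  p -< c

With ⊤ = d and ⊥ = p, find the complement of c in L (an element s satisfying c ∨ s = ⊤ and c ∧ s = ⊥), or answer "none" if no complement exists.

Need s with c ∨ s = d and c ∧ s = p.
Checking each element gives: y.

y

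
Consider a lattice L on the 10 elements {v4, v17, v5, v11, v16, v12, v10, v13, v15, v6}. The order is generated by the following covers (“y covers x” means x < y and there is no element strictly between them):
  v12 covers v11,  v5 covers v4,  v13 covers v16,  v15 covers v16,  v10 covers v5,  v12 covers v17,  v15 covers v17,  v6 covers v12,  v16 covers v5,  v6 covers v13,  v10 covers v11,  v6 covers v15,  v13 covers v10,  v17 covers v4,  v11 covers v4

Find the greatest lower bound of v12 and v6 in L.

v12

Common lower bounds of {v12, v6}: v11, v12, v17, v4.
The greatest among these is v12.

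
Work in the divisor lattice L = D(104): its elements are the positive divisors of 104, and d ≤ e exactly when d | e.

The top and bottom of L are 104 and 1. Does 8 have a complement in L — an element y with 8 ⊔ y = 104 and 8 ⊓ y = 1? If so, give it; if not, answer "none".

13

Need y with 8 ∨ y = 104 and 8 ∧ y = 1.
Checking each element gives: 13.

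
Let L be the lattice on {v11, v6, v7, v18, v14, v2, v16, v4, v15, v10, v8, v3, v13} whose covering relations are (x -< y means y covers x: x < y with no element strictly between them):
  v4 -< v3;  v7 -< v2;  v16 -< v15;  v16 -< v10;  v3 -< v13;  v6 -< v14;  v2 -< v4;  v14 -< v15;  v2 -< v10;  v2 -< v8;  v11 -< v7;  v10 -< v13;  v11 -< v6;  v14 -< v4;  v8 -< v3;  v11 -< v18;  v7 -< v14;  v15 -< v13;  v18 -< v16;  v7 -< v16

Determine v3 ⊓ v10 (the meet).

v2

Common lower bounds of {v3, v10}: v11, v2, v7.
The greatest among these is v2.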